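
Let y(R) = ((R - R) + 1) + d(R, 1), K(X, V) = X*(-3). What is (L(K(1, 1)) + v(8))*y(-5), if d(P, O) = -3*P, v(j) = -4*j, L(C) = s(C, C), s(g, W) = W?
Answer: -560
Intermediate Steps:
K(X, V) = -3*X
L(C) = C
y(R) = 1 - 3*R (y(R) = ((R - R) + 1) - 3*R = (0 + 1) - 3*R = 1 - 3*R)
(L(K(1, 1)) + v(8))*y(-5) = (-3*1 - 4*8)*(1 - 3*(-5)) = (-3 - 32)*(1 + 15) = -35*16 = -560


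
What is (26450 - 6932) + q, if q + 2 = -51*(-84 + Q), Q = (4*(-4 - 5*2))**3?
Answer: 8980216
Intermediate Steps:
Q = -175616 (Q = (4*(-4 - 10))**3 = (4*(-14))**3 = (-56)**3 = -175616)
q = 8960698 (q = -2 - 51*(-84 - 175616) = -2 - 51*(-175700) = -2 + 8960700 = 8960698)
(26450 - 6932) + q = (26450 - 6932) + 8960698 = 19518 + 8960698 = 8980216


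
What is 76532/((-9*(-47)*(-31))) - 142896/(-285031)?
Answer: -19940197244/3737611503 ≈ -5.3350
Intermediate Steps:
76532/((-9*(-47)*(-31))) - 142896/(-285031) = 76532/((423*(-31))) - 142896*(-1/285031) = 76532/(-13113) + 142896/285031 = 76532*(-1/13113) + 142896/285031 = -76532/13113 + 142896/285031 = -19940197244/3737611503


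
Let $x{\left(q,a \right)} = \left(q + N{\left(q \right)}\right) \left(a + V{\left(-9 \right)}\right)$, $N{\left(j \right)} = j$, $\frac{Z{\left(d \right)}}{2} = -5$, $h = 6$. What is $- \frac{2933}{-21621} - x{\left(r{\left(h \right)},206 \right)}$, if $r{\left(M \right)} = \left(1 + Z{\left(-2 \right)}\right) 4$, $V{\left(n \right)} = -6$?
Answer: $\frac{311345333}{21621} \approx 14400.0$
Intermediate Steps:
$Z{\left(d \right)} = -10$ ($Z{\left(d \right)} = 2 \left(-5\right) = -10$)
$r{\left(M \right)} = -36$ ($r{\left(M \right)} = \left(1 - 10\right) 4 = \left(-9\right) 4 = -36$)
$x{\left(q,a \right)} = 2 q \left(-6 + a\right)$ ($x{\left(q,a \right)} = \left(q + q\right) \left(a - 6\right) = 2 q \left(-6 + a\right)$)
$- \frac{2933}{-21621} - x{\left(r{\left(h \right)},206 \right)} = - \frac{2933}{-21621} - 2 \left(-36\right) \left(-6 + 206\right) = \left(-2933\right) \left(- \frac{1}{21621}\right) - 2 \left(-36\right) 200 = \frac{2933}{21621} - -14400 = \frac{2933}{21621} + 14400 = \frac{311345333}{21621}$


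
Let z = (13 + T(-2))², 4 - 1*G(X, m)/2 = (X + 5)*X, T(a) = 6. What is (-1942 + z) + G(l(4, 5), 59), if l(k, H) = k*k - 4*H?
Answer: -1565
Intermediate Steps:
l(k, H) = k² - 4*H
G(X, m) = 8 - 2*X*(5 + X) (G(X, m) = 8 - 2*(X + 5)*X = 8 - 2*(5 + X)*X = 8 - 2*X*(5 + X))
z = 361 (z = (13 + 6)² = 19² = 361)
(-1942 + z) + G(l(4, 5), 59) = (-1942 + 361) + (8 - 10*(4² - 4*5) - 2*(4² - 4*5)²) = -1581 + (8 - 10*(16 - 20) - 2*(16 - 20)²) = -1581 + (8 - 10*(-4) - 2*(-4)²) = -1581 + (8 + 40 - 2*16) = -1581 + (8 + 40 - 32) = -1581 + 16 = -1565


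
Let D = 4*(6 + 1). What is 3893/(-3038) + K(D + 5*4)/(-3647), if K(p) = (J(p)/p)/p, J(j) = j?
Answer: -48678289/37987152 ≈ -1.2814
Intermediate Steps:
D = 28 (D = 4*7 = 28)
K(p) = 1/p (K(p) = (p/p)/p = 1/p)
3893/(-3038) + K(D + 5*4)/(-3647) = 3893/(-3038) + 1/((28 + 5*4)*(-3647)) = 3893*(-1/3038) - 1/3647/(28 + 20) = -3893/3038 - 1/3647/48 = -3893/3038 + (1/48)*(-1/3647) = -3893/3038 - 1/175056 = -48678289/37987152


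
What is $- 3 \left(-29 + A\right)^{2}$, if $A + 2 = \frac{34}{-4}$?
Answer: $- \frac{18723}{4} \approx -4680.8$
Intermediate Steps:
$A = - \frac{21}{2}$ ($A = -2 + \frac{34}{-4} = -2 + 34 \left(- \frac{1}{4}\right) = -2 - \frac{17}{2} = - \frac{21}{2} \approx -10.5$)
$- 3 \left(-29 + A\right)^{2} = - 3 \left(-29 - \frac{21}{2}\right)^{2} = - 3 \left(- \frac{79}{2}\right)^{2} = \left(-3\right) \frac{6241}{4} = - \frac{18723}{4}$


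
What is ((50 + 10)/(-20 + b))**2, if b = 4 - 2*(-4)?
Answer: 225/4 ≈ 56.250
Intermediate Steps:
b = 12 (b = 4 + 8 = 12)
((50 + 10)/(-20 + b))**2 = ((50 + 10)/(-20 + 12))**2 = (60/(-8))**2 = (60*(-1/8))**2 = (-15/2)**2 = 225/4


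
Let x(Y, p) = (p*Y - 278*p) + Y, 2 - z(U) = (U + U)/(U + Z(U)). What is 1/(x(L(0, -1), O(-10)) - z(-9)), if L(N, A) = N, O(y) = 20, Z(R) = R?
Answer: -1/5561 ≈ -0.00017982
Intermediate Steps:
z(U) = 1 (z(U) = 2 - (U + U)/(U + U) = 2 - 2*U/(2*U) = 2 - 2*U*1/(2*U) = 2 - 1*1 = 2 - 1 = 1)
x(Y, p) = Y - 278*p + Y*p (x(Y, p) = (Y*p - 278*p) + Y = (-278*p + Y*p) + Y = Y - 278*p + Y*p)
1/(x(L(0, -1), O(-10)) - z(-9)) = 1/((0 - 278*20 + 0*20) - 1*1) = 1/((0 - 5560 + 0) - 1) = 1/(-5560 - 1) = 1/(-5561) = -1/5561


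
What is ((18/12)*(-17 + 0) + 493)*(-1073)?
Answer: -1003255/2 ≈ -5.0163e+5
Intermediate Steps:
((18/12)*(-17 + 0) + 493)*(-1073) = ((18*(1/12))*(-17) + 493)*(-1073) = ((3/2)*(-17) + 493)*(-1073) = (-51/2 + 493)*(-1073) = (935/2)*(-1073) = -1003255/2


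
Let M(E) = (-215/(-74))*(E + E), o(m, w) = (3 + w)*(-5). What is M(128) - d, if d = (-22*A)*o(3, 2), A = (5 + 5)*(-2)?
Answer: 434520/37 ≈ 11744.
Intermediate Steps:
o(m, w) = -15 - 5*w
A = -20 (A = 10*(-2) = -20)
M(E) = 215*E/37 (M(E) = (-215*(-1/74))*(2*E) = 215*(2*E)/74 = 215*E/37)
d = -11000 (d = (-22*(-20))*(-15 - 5*2) = 440*(-15 - 10) = 440*(-25) = -11000)
M(128) - d = (215/37)*128 - 1*(-11000) = 27520/37 + 11000 = 434520/37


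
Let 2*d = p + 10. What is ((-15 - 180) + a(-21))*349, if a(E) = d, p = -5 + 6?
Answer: -132271/2 ≈ -66136.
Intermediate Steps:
p = 1
d = 11/2 (d = (1 + 10)/2 = (½)*11 = 11/2 ≈ 5.5000)
a(E) = 11/2
((-15 - 180) + a(-21))*349 = ((-15 - 180) + 11/2)*349 = (-195 + 11/2)*349 = -379/2*349 = -132271/2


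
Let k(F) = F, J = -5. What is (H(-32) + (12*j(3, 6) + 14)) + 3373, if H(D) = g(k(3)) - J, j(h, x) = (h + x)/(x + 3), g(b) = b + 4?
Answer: 3411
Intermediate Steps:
g(b) = 4 + b
j(h, x) = (h + x)/(3 + x)
H(D) = 12 (H(D) = (4 + 3) - 1*(-5) = 7 + 5 = 12)
(H(-32) + (12*j(3, 6) + 14)) + 3373 = (12 + (12*((3 + 6)/(3 + 6)) + 14)) + 3373 = (12 + (12*(9/9) + 14)) + 3373 = (12 + (12*((1/9)*9) + 14)) + 3373 = (12 + (12*1 + 14)) + 3373 = (12 + (12 + 14)) + 3373 = (12 + 26) + 3373 = 38 + 3373 = 3411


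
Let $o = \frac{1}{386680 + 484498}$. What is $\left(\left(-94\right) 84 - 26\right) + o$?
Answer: $- \frac{6901472115}{871178} \approx -7922.0$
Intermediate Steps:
$o = \frac{1}{871178} \approx 1.1479 \cdot 10^{-6}$
$\left(\left(-94\right) 84 - 26\right) + o = \left(\left(-94\right) 84 - 26\right) + \frac{1}{871178} = \left(-7896 - 26\right) + \frac{1}{871178} = -7922 + \frac{1}{871178} = - \frac{6901472115}{871178}$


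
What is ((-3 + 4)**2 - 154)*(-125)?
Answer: 19125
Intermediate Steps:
((-3 + 4)**2 - 154)*(-125) = (1**2 - 154)*(-125) = (1 - 154)*(-125) = -153*(-125) = 19125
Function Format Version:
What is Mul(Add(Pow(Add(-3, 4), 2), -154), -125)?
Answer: 19125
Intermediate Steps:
Mul(Add(Pow(Add(-3, 4), 2), -154), -125) = Mul(Add(Pow(1, 2), -154), -125) = Mul(Add(1, -154), -125) = Mul(-153, -125) = 19125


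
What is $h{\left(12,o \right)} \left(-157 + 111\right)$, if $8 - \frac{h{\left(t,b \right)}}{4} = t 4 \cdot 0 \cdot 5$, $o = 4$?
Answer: $-1472$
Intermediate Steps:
$h{\left(t,b \right)} = 32$ ($h{\left(t,b \right)} = 32 - 4 t 4 \cdot 0 \cdot 5 = 32 - 4 \cdot 4 t 0 \cdot 5 = 32 - 4 \cdot 0 \cdot 5 = 32 - 0 = 32 + 0 = 32$)
$h{\left(12,o \right)} \left(-157 + 111\right) = 32 \left(-157 + 111\right) = 32 \left(-46\right) = -1472$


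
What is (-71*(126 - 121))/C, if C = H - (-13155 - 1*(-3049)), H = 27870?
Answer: -355/37976 ≈ -0.0093480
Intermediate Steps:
C = 37976 (C = 27870 - (-13155 - 1*(-3049)) = 27870 - (-13155 + 3049) = 27870 - 1*(-10106) = 27870 + 10106 = 37976)
(-71*(126 - 121))/C = -71*(126 - 121)/37976 = -71*5*(1/37976) = -355*1/37976 = -355/37976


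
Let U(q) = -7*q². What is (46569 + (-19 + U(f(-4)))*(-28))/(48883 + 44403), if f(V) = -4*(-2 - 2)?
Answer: 97277/93286 ≈ 1.0428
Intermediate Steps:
f(V) = 16 (f(V) = -4*(-4) = 16)
(46569 + (-19 + U(f(-4)))*(-28))/(48883 + 44403) = (46569 + (-19 - 7*16²)*(-28))/(48883 + 44403) = (46569 + (-19 - 7*256)*(-28))/93286 = (46569 + (-19 - 1792)*(-28))*(1/93286) = (46569 - 1811*(-28))*(1/93286) = (46569 + 50708)*(1/93286) = 97277*(1/93286) = 97277/93286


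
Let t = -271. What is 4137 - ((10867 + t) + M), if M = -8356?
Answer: 1897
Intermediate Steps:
4137 - ((10867 + t) + M) = 4137 - ((10867 - 271) - 8356) = 4137 - (10596 - 8356) = 4137 - 1*2240 = 4137 - 2240 = 1897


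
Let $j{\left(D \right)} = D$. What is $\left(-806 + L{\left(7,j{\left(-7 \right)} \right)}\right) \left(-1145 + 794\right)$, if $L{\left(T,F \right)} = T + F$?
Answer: $282906$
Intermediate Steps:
$L{\left(T,F \right)} = F + T$
$\left(-806 + L{\left(7,j{\left(-7 \right)} \right)}\right) \left(-1145 + 794\right) = \left(-806 + \left(-7 + 7\right)\right) \left(-1145 + 794\right) = \left(-806 + 0\right) \left(-351\right) = \left(-806\right) \left(-351\right) = 282906$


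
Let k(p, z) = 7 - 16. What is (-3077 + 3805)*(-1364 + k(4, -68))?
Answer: -999544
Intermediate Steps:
k(p, z) = -9
(-3077 + 3805)*(-1364 + k(4, -68)) = (-3077 + 3805)*(-1364 - 9) = 728*(-1373) = -999544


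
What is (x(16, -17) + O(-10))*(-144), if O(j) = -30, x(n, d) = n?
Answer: 2016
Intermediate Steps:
(x(16, -17) + O(-10))*(-144) = (16 - 30)*(-144) = -14*(-144) = 2016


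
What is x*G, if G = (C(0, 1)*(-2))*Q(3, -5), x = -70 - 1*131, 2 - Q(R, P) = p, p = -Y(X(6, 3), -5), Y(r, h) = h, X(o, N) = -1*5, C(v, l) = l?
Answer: -1206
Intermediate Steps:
X(o, N) = -5
p = 5 (p = -1*(-5) = 5)
Q(R, P) = -3 (Q(R, P) = 2 - 1*5 = 2 - 5 = -3)
x = -201 (x = -70 - 131 = -201)
G = 6 (G = (1*(-2))*(-3) = -2*(-3) = 6)
x*G = -201*6 = -1206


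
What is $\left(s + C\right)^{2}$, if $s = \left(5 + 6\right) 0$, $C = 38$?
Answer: $1444$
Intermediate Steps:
$s = 0$ ($s = 11 \cdot 0 = 0$)
$\left(s + C\right)^{2} = \left(0 + 38\right)^{2} = 38^{2} = 1444$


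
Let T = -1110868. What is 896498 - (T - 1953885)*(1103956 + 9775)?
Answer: 3413311319941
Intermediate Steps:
896498 - (T - 1953885)*(1103956 + 9775) = 896498 - (-1110868 - 1953885)*(1103956 + 9775) = 896498 - (-3064753)*1113731 = 896498 - 1*(-3413310423443) = 896498 + 3413310423443 = 3413311319941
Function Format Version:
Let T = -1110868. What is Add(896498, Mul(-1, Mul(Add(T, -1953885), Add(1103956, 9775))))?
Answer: 3413311319941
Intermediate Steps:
Add(896498, Mul(-1, Mul(Add(T, -1953885), Add(1103956, 9775)))) = Add(896498, Mul(-1, Mul(Add(-1110868, -1953885), Add(1103956, 9775)))) = Add(896498, Mul(-1, Mul(-3064753, 1113731))) = Add(896498, Mul(-1, -3413310423443)) = Add(896498, 3413310423443) = 3413311319941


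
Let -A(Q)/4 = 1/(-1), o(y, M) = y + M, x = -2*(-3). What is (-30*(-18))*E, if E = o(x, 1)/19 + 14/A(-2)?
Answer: 39690/19 ≈ 2088.9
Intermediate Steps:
x = 6
o(y, M) = M + y
A(Q) = 4 (A(Q) = -4/(-1) = -4*(-1) = 4)
E = 147/38 (E = (1 + 6)/19 + 14/4 = 7*(1/19) + 14*(¼) = 7/19 + 7/2 = 147/38 ≈ 3.8684)
(-30*(-18))*E = -30*(-18)*(147/38) = 540*(147/38) = 39690/19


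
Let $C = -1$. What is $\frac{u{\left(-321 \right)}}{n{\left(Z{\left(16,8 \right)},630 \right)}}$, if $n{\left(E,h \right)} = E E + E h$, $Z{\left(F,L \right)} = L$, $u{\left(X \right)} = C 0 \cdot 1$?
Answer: $0$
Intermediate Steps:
$u{\left(X \right)} = 0$ ($u{\left(X \right)} = \left(-1\right) 0 \cdot 1 = 0 \cdot 1 = 0$)
$n{\left(E,h \right)} = E^{2} + E h$
$\frac{u{\left(-321 \right)}}{n{\left(Z{\left(16,8 \right)},630 \right)}} = \frac{0}{8 \left(8 + 630\right)} = \frac{0}{8 \cdot 638} = \frac{0}{5104} = 0 \cdot \frac{1}{5104} = 0$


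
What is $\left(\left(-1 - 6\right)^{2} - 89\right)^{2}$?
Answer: $1600$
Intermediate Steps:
$\left(\left(-1 - 6\right)^{2} - 89\right)^{2} = \left(\left(-7\right)^{2} - 89\right)^{2} = \left(49 - 89\right)^{2} = \left(-40\right)^{2} = 1600$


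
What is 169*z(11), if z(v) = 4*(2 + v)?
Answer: 8788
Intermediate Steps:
z(v) = 8 + 4*v
169*z(11) = 169*(8 + 4*11) = 169*(8 + 44) = 169*52 = 8788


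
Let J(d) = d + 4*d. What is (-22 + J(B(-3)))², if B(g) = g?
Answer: 1369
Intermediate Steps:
J(d) = 5*d
(-22 + J(B(-3)))² = (-22 + 5*(-3))² = (-22 - 15)² = (-37)² = 1369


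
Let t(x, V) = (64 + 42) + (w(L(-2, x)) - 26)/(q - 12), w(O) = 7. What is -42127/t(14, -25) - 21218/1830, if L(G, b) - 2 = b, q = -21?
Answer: -1309336618/3218055 ≈ -406.87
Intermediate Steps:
L(G, b) = 2 + b
t(x, V) = 3517/33 (t(x, V) = (64 + 42) + (7 - 26)/(-21 - 12) = 106 - 19/(-33) = 106 - 19*(-1/33) = 106 + 19/33 = 3517/33)
-42127/t(14, -25) - 21218/1830 = -42127/3517/33 - 21218/1830 = -42127*33/3517 - 21218*1/1830 = -1390191/3517 - 10609/915 = -1309336618/3218055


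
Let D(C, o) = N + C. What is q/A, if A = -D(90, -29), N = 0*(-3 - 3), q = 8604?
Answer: -478/5 ≈ -95.600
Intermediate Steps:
N = 0 (N = 0*(-6) = 0)
D(C, o) = C (D(C, o) = 0 + C = C)
A = -90 (A = -1*90 = -90)
q/A = 8604/(-90) = 8604*(-1/90) = -478/5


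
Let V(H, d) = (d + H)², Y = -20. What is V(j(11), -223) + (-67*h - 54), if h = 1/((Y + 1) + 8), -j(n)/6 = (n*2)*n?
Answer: 30861348/11 ≈ 2.8056e+6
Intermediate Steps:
j(n) = -12*n² (j(n) = -6*n*2*n = -6*2*n*n = -12*n²)
V(H, d) = (H + d)²
h = -1/11 (h = 1/((-20 + 1) + 8) = 1/(-19 + 8) = 1/(-11) = -1/11 ≈ -0.090909)
V(j(11), -223) + (-67*h - 54) = (-12*11² - 223)² + (-67*(-1/11) - 54) = (-12*121 - 223)² + (67/11 - 54) = (-1452 - 223)² - 527/11 = (-1675)² - 527/11 = 2805625 - 527/11 = 30861348/11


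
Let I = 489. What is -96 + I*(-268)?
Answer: -131148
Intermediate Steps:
-96 + I*(-268) = -96 + 489*(-268) = -96 - 131052 = -131148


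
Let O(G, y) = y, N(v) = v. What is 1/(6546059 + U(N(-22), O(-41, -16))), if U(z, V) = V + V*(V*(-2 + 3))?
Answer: 1/6546299 ≈ 1.5276e-7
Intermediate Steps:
U(z, V) = V + V² (U(z, V) = V + V*(V*1) = V + V*V = V + V²)
1/(6546059 + U(N(-22), O(-41, -16))) = 1/(6546059 - 16*(1 - 16)) = 1/(6546059 - 16*(-15)) = 1/(6546059 + 240) = 1/6546299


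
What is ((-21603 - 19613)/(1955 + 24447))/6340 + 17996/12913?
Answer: 376474307884/270186253105 ≈ 1.3934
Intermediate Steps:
((-21603 - 19613)/(1955 + 24447))/6340 + 17996/12913 = -41216/26402*(1/6340) + 17996*(1/12913) = -41216*1/26402*(1/6340) + 17996/12913 = -20608/13201*1/6340 + 17996/12913 = -5152/20923585 + 17996/12913 = 376474307884/270186253105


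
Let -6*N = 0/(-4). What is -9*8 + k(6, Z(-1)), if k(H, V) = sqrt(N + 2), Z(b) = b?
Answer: -72 + sqrt(2) ≈ -70.586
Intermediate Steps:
N = 0 (N = -0/(-4) = -0*(-1)/4 = -1/6*0 = 0)
k(H, V) = sqrt(2) (k(H, V) = sqrt(0 + 2) = sqrt(2))
-9*8 + k(6, Z(-1)) = -9*8 + sqrt(2) = -72 + sqrt(2)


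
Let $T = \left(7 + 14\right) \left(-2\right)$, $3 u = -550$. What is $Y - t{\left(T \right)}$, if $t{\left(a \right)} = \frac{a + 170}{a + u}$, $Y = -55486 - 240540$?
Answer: $- \frac{50028298}{169} \approx -2.9603 \cdot 10^{5}$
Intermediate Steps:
$Y = -296026$ ($Y = -55486 - 240540 = -296026$)
$u = - \frac{550}{3}$ ($u = \frac{1}{3} \left(-550\right) = - \frac{550}{3} \approx -183.33$)
$T = -42$ ($T = 21 \left(-2\right) = -42$)
$t{\left(a \right)} = \frac{170 + a}{- \frac{550}{3} + a}$ ($t{\left(a \right)} = \frac{a + 170}{a - \frac{550}{3}} = \frac{170 + a}{- \frac{550}{3} + a}$)
$Y - t{\left(T \right)} = -296026 - \frac{3 \left(170 - 42\right)}{-550 + 3 \left(-42\right)} = -296026 - 3 \frac{1}{-550 - 126} \cdot 128 = -296026 - 3 \frac{1}{-676} \cdot 128 = -296026 - 3 \left(- \frac{1}{676}\right) 128 = -296026 - - \frac{96}{169} = -296026 + \frac{96}{169} = - \frac{50028298}{169}$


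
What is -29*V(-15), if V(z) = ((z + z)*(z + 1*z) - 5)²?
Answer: -23229725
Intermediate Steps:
V(z) = (-5 + 4*z²)² (V(z) = ((2*z)*(z + z) - 5)² = ((2*z)*(2*z) - 5)² = (4*z² - 5)² = (-5 + 4*z²)²)
-29*V(-15) = -29*(-5 + 4*(-15)²)² = -29*(-5 + 4*225)² = -29*(-5 + 900)² = -29*895² = -29*801025 = -23229725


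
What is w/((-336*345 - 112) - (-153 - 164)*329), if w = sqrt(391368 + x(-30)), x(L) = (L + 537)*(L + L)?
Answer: -2*sqrt(90237)/11739 ≈ -0.051179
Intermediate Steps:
x(L) = 2*L*(537 + L) (x(L) = (537 + L)*(2*L) = 2*L*(537 + L))
w = 2*sqrt(90237) (w = sqrt(391368 + 2*(-30)*(537 - 30)) = sqrt(391368 + 2*(-30)*507) = sqrt(391368 - 30420) = sqrt(360948) = 2*sqrt(90237) ≈ 600.79)
w/((-336*345 - 112) - (-153 - 164)*329) = (2*sqrt(90237))/((-336*345 - 112) - (-153 - 164)*329) = (2*sqrt(90237))/((-115920 - 112) - (-317)*329) = (2*sqrt(90237))/(-116032 - 1*(-104293)) = (2*sqrt(90237))/(-116032 + 104293) = (2*sqrt(90237))/(-11739) = (2*sqrt(90237))*(-1/11739) = -2*sqrt(90237)/11739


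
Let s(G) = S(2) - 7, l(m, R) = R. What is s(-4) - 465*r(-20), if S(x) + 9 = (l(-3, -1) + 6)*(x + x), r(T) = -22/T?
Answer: -1015/2 ≈ -507.50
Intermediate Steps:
S(x) = -9 + 10*x (S(x) = -9 + (-1 + 6)*(x + x) = -9 + 5*(2*x) = -9 + 10*x)
s(G) = 4 (s(G) = (-9 + 10*2) - 7 = (-9 + 20) - 7 = 11 - 7 = 4)
s(-4) - 465*r(-20) = 4 - (-10230)/(-20) = 4 - (-10230)*(-1)/20 = 4 - 465*11/10 = 4 - 1023/2 = -1015/2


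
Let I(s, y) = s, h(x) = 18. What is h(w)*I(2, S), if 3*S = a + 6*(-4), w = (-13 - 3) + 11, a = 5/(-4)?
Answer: 36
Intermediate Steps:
a = -5/4 (a = 5*(-1/4) = -5/4 ≈ -1.2500)
w = -5 (w = -16 + 11 = -5)
S = -101/12 (S = (-5/4 + 6*(-4))/3 = (-5/4 - 24)/3 = (1/3)*(-101/4) = -101/12 ≈ -8.4167)
h(w)*I(2, S) = 18*2 = 36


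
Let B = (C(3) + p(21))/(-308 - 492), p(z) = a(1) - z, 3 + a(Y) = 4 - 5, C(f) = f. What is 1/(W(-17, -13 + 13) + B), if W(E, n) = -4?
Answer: -400/1589 ≈ -0.25173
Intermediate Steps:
a(Y) = -4 (a(Y) = -3 + (4 - 5) = -3 - 1 = -4)
p(z) = -4 - z
B = 11/400 (B = (3 + (-4 - 1*21))/(-308 - 492) = (3 + (-4 - 21))/(-800) = (3 - 25)*(-1/800) = -22*(-1/800) = 11/400 ≈ 0.027500)
1/(W(-17, -13 + 13) + B) = 1/(-4 + 11/400) = 1/(-1589/400) = -400/1589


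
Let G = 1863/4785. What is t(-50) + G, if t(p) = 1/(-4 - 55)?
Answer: 35044/94105 ≈ 0.37239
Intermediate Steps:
t(p) = -1/59 (t(p) = 1/(-59) = -1/59)
G = 621/1595 (G = 1863*(1/4785) = 621/1595 ≈ 0.38934)
t(-50) + G = -1/59 + 621/1595 = 35044/94105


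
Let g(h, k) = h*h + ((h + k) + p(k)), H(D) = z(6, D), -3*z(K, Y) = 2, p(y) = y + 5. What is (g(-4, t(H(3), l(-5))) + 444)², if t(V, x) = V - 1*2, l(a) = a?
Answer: 1868689/9 ≈ 2.0763e+5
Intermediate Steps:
p(y) = 5 + y
z(K, Y) = -⅔ (z(K, Y) = -⅓*2 = -⅔)
H(D) = -⅔
t(V, x) = -2 + V (t(V, x) = V - 2 = -2 + V)
g(h, k) = 5 + h + h² + 2*k (g(h, k) = h*h + ((h + k) + (5 + k)) = h² + (5 + h + 2*k) = 5 + h + h² + 2*k)
(g(-4, t(H(3), l(-5))) + 444)² = ((5 - 4 + (-4)² + 2*(-2 - ⅔)) + 444)² = ((5 - 4 + 16 + 2*(-8/3)) + 444)² = ((5 - 4 + 16 - 16/3) + 444)² = (35/3 + 444)² = (1367/3)² = 1868689/9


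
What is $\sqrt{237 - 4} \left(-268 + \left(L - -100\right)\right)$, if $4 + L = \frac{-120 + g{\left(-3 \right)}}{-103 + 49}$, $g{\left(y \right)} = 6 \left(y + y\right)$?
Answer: $- \frac{1522 \sqrt{233}}{9} \approx -2581.4$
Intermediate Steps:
$g{\left(y \right)} = 12 y$ ($g{\left(y \right)} = 6 \cdot 2 y = 12 y$)
$L = - \frac{10}{9}$ ($L = -4 + \frac{-120 + 12 \left(-3\right)}{-103 + 49} = -4 + \frac{-120 - 36}{-54} = -4 - - \frac{26}{9} = -4 + \frac{26}{9} = - \frac{10}{9} \approx -1.1111$)
$\sqrt{237 - 4} \left(-268 + \left(L - -100\right)\right) = \sqrt{237 - 4} \left(-268 - - \frac{890}{9}\right) = \sqrt{233} \left(-268 + \left(- \frac{10}{9} + 100\right)\right) = \sqrt{233} \left(-268 + \frac{890}{9}\right) = \sqrt{233} \left(- \frac{1522}{9}\right) = - \frac{1522 \sqrt{233}}{9}$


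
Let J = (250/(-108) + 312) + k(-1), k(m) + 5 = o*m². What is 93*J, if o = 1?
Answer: 511717/18 ≈ 28429.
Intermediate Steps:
k(m) = -5 + m² (k(m) = -5 + 1*m² = -5 + m²)
J = 16507/54 (J = (250/(-108) + 312) + (-5 + (-1)²) = (250*(-1/108) + 312) + (-5 + 1) = (-125/54 + 312) - 4 = 16723/54 - 4 = 16507/54 ≈ 305.69)
93*J = 93*(16507/54) = 511717/18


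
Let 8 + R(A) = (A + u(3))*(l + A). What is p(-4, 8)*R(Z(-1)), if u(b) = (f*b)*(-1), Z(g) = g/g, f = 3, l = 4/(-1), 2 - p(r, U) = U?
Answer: -96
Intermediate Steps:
p(r, U) = 2 - U
l = -4 (l = 4*(-1) = -4)
Z(g) = 1
u(b) = -3*b (u(b) = (3*b)*(-1) = -3*b)
R(A) = -8 + (-9 + A)*(-4 + A) (R(A) = -8 + (A - 3*3)*(-4 + A) = -8 + (A - 9)*(-4 + A) = -8 + (-9 + A)*(-4 + A))
p(-4, 8)*R(Z(-1)) = (2 - 1*8)*(28 + 1**2 - 13*1) = (2 - 8)*(28 + 1 - 13) = -6*16 = -96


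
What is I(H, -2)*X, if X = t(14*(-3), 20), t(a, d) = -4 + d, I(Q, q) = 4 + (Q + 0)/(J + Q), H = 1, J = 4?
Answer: 336/5 ≈ 67.200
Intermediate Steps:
I(Q, q) = 4 + Q/(4 + Q) (I(Q, q) = 4 + (Q + 0)/(4 + Q) = 4 + Q/(4 + Q))
X = 16 (X = -4 + 20 = 16)
I(H, -2)*X = ((16 + 5*1)/(4 + 1))*16 = ((16 + 5)/5)*16 = ((⅕)*21)*16 = (21/5)*16 = 336/5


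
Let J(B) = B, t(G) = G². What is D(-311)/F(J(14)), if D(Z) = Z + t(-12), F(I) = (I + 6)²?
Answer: -167/400 ≈ -0.41750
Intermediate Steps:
F(I) = (6 + I)²
D(Z) = 144 + Z (D(Z) = Z + (-12)² = Z + 144 = 144 + Z)
D(-311)/F(J(14)) = (144 - 311)/((6 + 14)²) = -167/(20²) = -167/400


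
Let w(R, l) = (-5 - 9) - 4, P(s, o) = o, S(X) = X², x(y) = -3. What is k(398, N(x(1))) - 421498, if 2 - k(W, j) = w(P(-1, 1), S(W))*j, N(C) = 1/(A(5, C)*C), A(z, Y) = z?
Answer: -2107486/5 ≈ -4.2150e+5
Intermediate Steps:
w(R, l) = -18 (w(R, l) = -14 - 4 = -18)
N(C) = 1/(5*C)
k(W, j) = 2 + 18*j (k(W, j) = 2 - (-18)*j = 2 + 18*j)
k(398, N(x(1))) - 421498 = (2 + 18*((⅕)/(-3))) - 421498 = (2 + 18*((⅕)*(-⅓))) - 421498 = (2 + 18*(-1/15)) - 421498 = (2 - 6/5) - 421498 = ⅘ - 421498 = -2107486/5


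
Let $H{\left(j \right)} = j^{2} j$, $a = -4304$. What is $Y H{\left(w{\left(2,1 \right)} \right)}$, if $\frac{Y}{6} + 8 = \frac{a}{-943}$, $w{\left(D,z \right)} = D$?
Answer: $- \frac{155520}{943} \approx -164.92$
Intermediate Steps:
$Y = - \frac{19440}{943}$ ($Y = -48 + 6 \left(- \frac{4304}{-943}\right) = -48 + 6 \left(\left(-4304\right) \left(- \frac{1}{943}\right)\right) = -48 + 6 \cdot \frac{4304}{943} = -48 + \frac{25824}{943} = - \frac{19440}{943} \approx -20.615$)
$H{\left(j \right)} = j^{3}$
$Y H{\left(w{\left(2,1 \right)} \right)} = - \frac{19440 \cdot 2^{3}}{943} = \left(- \frac{19440}{943}\right) 8 = - \frac{155520}{943}$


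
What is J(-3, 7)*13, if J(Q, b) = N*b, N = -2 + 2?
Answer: 0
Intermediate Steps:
N = 0
J(Q, b) = 0 (J(Q, b) = 0*b = 0)
J(-3, 7)*13 = 0*13 = 0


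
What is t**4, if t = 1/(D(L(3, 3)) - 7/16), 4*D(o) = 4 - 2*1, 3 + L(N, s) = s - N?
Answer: 65536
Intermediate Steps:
L(N, s) = -3 + s - N (L(N, s) = -3 + (s - N) = -3 + s - N)
D(o) = 1/2 (D(o) = (4 - 2*1)/4 = (4 - 2)/4 = (1/4)*2 = 1/2)
t = 16 (t = 1/(1/2 - 7/16) = 1/(1/16) = 16)
t**4 = 16**4 = 65536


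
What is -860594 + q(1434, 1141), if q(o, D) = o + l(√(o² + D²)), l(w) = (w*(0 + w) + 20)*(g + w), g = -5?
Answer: -17650445 + 3358257*√3358237 ≈ 6.1365e+9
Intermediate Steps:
l(w) = (-5 + w)*(20 + w²) (l(w) = (w*(0 + w) + 20)*(-5 + w) = (w*w + 20)*(-5 + w) = (w² + 20)*(-5 + w) = (20 + w²)*(-5 + w) = (-5 + w)*(20 + w²))
q(o, D) = -100 + o + (D² + o²)^(3/2) - 5*D² - 5*o² + 20*√(D² + o²) (q(o, D) = o + (-100 + (√(o² + D²))³ - (5*D² + 5*o²) + 20*√(o² + D²)) = o + (-100 + (√(D² + o²))³ - (5*D² + 5*o²) + 20*√(D² + o²)) = o + (-100 + (D² + o²)^(3/2) - 5*(D² + o²) + 20*√(D² + o²)) = o + (-100 + (D² + o²)^(3/2) + (-5*D² - 5*o²) + 20*√(D² + o²)) = o + (-100 + (D² + o²)^(3/2) - 5*D² - 5*o² + 20*√(D² + o²)) = -100 + o + (D² + o²)^(3/2) - 5*D² - 5*o² + 20*√(D² + o²))
-860594 + q(1434, 1141) = -860594 + (-100 + 1434 + (1141² + 1434²)^(3/2) - 5*1141² - 5*1434² + 20*√(1141² + 1434²)) = -860594 + (-100 + 1434 + (1301881 + 2056356)^(3/2) - 5*1301881 - 5*2056356 + 20*√(1301881 + 2056356)) = -860594 + (-100 + 1434 + 3358237^(3/2) - 6509405 - 10281780 + 20*√3358237) = -860594 + (-100 + 1434 + 3358237*√3358237 - 6509405 - 10281780 + 20*√3358237) = -860594 + (-16789851 + 3358257*√3358237) = -17650445 + 3358257*√3358237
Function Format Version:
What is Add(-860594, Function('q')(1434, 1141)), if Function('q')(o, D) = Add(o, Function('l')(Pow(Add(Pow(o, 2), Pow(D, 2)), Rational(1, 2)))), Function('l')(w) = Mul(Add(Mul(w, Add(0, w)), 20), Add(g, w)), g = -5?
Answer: Add(-17650445, Mul(3358257, Pow(3358237, Rational(1, 2)))) ≈ 6.1365e+9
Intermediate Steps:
Function('l')(w) = Mul(Add(-5, w), Add(20, Pow(w, 2))) (Function('l')(w) = Mul(Add(Mul(w, Add(0, w)), 20), Add(-5, w)) = Mul(Add(Mul(w, w), 20), Add(-5, w)) = Mul(Add(Pow(w, 2), 20), Add(-5, w)) = Mul(Add(20, Pow(w, 2)), Add(-5, w)) = Mul(Add(-5, w), Add(20, Pow(w, 2))))
Function('q')(o, D) = Add(-100, o, Pow(Add(Pow(D, 2), Pow(o, 2)), Rational(3, 2)), Mul(-5, Pow(D, 2)), Mul(-5, Pow(o, 2)), Mul(20, Pow(Add(Pow(D, 2), Pow(o, 2)), Rational(1, 2)))) (Function('q')(o, D) = Add(o, Add(-100, Pow(Pow(Add(Pow(o, 2), Pow(D, 2)), Rational(1, 2)), 3), Mul(-5, Pow(Pow(Add(Pow(o, 2), Pow(D, 2)), Rational(1, 2)), 2)), Mul(20, Pow(Add(Pow(o, 2), Pow(D, 2)), Rational(1, 2))))) = Add(o, Add(-100, Pow(Pow(Add(Pow(D, 2), Pow(o, 2)), Rational(1, 2)), 3), Mul(-5, Pow(Pow(Add(Pow(D, 2), Pow(o, 2)), Rational(1, 2)), 2)), Mul(20, Pow(Add(Pow(D, 2), Pow(o, 2)), Rational(1, 2))))) = Add(o, Add(-100, Pow(Add(Pow(D, 2), Pow(o, 2)), Rational(3, 2)), Mul(-5, Add(Pow(D, 2), Pow(o, 2))), Mul(20, Pow(Add(Pow(D, 2), Pow(o, 2)), Rational(1, 2))))) = Add(o, Add(-100, Pow(Add(Pow(D, 2), Pow(o, 2)), Rational(3, 2)), Add(Mul(-5, Pow(D, 2)), Mul(-5, Pow(o, 2))), Mul(20, Pow(Add(Pow(D, 2), Pow(o, 2)), Rational(1, 2))))) = Add(o, Add(-100, Pow(Add(Pow(D, 2), Pow(o, 2)), Rational(3, 2)), Mul(-5, Pow(D, 2)), Mul(-5, Pow(o, 2)), Mul(20, Pow(Add(Pow(D, 2), Pow(o, 2)), Rational(1, 2))))) = Add(-100, o, Pow(Add(Pow(D, 2), Pow(o, 2)), Rational(3, 2)), Mul(-5, Pow(D, 2)), Mul(-5, Pow(o, 2)), Mul(20, Pow(Add(Pow(D, 2), Pow(o, 2)), Rational(1, 2)))))
Add(-860594, Function('q')(1434, 1141)) = Add(-860594, Add(-100, 1434, Pow(Add(Pow(1141, 2), Pow(1434, 2)), Rational(3, 2)), Mul(-5, Pow(1141, 2)), Mul(-5, Pow(1434, 2)), Mul(20, Pow(Add(Pow(1141, 2), Pow(1434, 2)), Rational(1, 2))))) = Add(-860594, Add(-100, 1434, Pow(Add(1301881, 2056356), Rational(3, 2)), Mul(-5, 1301881), Mul(-5, 2056356), Mul(20, Pow(Add(1301881, 2056356), Rational(1, 2))))) = Add(-860594, Add(-100, 1434, Pow(3358237, Rational(3, 2)), -6509405, -10281780, Mul(20, Pow(3358237, Rational(1, 2))))) = Add(-860594, Add(-100, 1434, Mul(3358237, Pow(3358237, Rational(1, 2))), -6509405, -10281780, Mul(20, Pow(3358237, Rational(1, 2))))) = Add(-860594, Add(-16789851, Mul(3358257, Pow(3358237, Rational(1, 2))))) = Add(-17650445, Mul(3358257, Pow(3358237, Rational(1, 2))))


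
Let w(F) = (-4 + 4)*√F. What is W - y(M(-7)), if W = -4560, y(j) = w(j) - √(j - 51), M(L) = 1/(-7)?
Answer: -4560 + I*√2506/7 ≈ -4560.0 + 7.1514*I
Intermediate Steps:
w(F) = 0 (w(F) = 0*√F = 0)
M(L) = -⅐
y(j) = -√(-51 + j) (y(j) = 0 - √(j - 51) = 0 - √(-51 + j) = -√(-51 + j))
W - y(M(-7)) = -4560 - (-1)*√(-51 - ⅐) = -4560 - (-1)*√(-358/7) = -4560 - (-1)*I*√2506/7 = -4560 + I*√2506/7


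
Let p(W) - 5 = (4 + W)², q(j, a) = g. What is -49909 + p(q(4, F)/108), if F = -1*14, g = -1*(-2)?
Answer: -145472975/2916 ≈ -49888.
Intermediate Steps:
g = 2
F = -14
q(j, a) = 2
p(W) = 5 + (4 + W)²
-49909 + p(q(4, F)/108) = -49909 + (5 + (4 + 2/108)²) = -49909 + (5 + (4 + 2*(1/108))²) = -49909 + (5 + (4 + 1/54)²) = -49909 + (5 + (217/54)²) = -49909 + (5 + 47089/2916) = -49909 + 61669/2916 = -145472975/2916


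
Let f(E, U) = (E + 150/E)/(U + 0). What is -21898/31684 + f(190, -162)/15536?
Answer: -261818252521/378780699168 ≈ -0.69121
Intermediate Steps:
f(E, U) = (E + 150/E)/U
-21898/31684 + f(190, -162)/15536 = -21898/31684 + ((150 + 190²)/(190*(-162)))/15536 = -21898*1/31684 + ((1/190)*(-1/162)*(150 + 36100))*(1/15536) = -10949/15842 + ((1/190)*(-1/162)*36250)*(1/15536) = -10949/15842 - 3625/3078*1/15536 = -10949/15842 - 3625/47819808 = -261818252521/378780699168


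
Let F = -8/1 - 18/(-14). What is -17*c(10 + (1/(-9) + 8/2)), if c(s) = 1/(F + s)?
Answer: -1071/452 ≈ -2.3695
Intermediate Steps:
F = -47/7 (F = -8*1 - 18*(-1/14) = -8 + 9/7 = -47/7 ≈ -6.7143)
c(s) = 1/(-47/7 + s)
-17*c(10 + (1/(-9) + 8/2)) = -119/(-47 + 7*(10 + (1/(-9) + 8/2))) = -119/(-47 + 7*(10 + (1*(-⅑) + 8*(½)))) = -119/(-47 + 7*(10 + (-⅑ + 4))) = -119/(-47 + 7*(10 + 35/9)) = -119/(-47 + 7*(125/9)) = -119/(-47 + 875/9) = -119/452/9 = -119*9/452 = -17*63/452 = -1071/452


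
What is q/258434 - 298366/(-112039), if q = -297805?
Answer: 43742144449/28954686926 ≈ 1.5107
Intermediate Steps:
q/258434 - 298366/(-112039) = -297805/258434 - 298366/(-112039) = -297805*1/258434 - 298366*(-1/112039) = -297805/258434 + 298366/112039 = 43742144449/28954686926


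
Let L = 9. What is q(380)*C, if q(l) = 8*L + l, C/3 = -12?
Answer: -16272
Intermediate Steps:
C = -36 (C = 3*(-12) = -36)
q(l) = 72 + l (q(l) = 8*9 + l = 72 + l)
q(380)*C = (72 + 380)*(-36) = 452*(-36) = -16272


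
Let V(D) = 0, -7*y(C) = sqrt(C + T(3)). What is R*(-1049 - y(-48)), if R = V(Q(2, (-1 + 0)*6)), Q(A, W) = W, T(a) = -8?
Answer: 0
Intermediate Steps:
y(C) = -sqrt(-8 + C)/7 (y(C) = -sqrt(C - 8)/7 = -sqrt(-8 + C)/7)
R = 0
R*(-1049 - y(-48)) = 0*(-1049 - (-1)*sqrt(-8 - 48)/7) = 0*(-1049 - (-1)*sqrt(-56)/7) = 0*(-1049 - (-1)*2*I*sqrt(14)/7) = 0*(-1049 - (-2)*I*sqrt(14)/7) = 0*(-1049 + 2*I*sqrt(14)/7) = 0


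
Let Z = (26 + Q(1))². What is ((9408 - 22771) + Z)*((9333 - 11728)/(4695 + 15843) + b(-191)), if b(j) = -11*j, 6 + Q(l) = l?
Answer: -39825551389/1467 ≈ -2.7148e+7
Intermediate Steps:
Q(l) = -6 + l
Z = 441 (Z = (26 + (-6 + 1))² = (26 - 5)² = 21² = 441)
((9408 - 22771) + Z)*((9333 - 11728)/(4695 + 15843) + b(-191)) = ((9408 - 22771) + 441)*((9333 - 11728)/(4695 + 15843) - 11*(-191)) = (-13363 + 441)*(-2395/20538 + 2101) = -12922*(-2395*1/20538 + 2101) = -12922*(-2395/20538 + 2101) = -12922*43147943/20538 = -39825551389/1467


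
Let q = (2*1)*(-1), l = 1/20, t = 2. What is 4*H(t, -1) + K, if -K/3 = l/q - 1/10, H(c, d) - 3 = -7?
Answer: -125/8 ≈ -15.625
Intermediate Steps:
l = 1/20 (l = 1*(1/20) = 1/20 ≈ 0.050000)
q = -2 (q = 2*(-1) = -2)
H(c, d) = -4 (H(c, d) = 3 - 7 = -4)
K = 3/8 (K = -3*((1/20)/(-2) - 1/10) = -3*((1/20)*(-1/2) - 1*1/10) = -3*(-1/40 - 1/10) = -3*(-1/8) = 3/8 ≈ 0.37500)
4*H(t, -1) + K = 4*(-4) + 3/8 = -16 + 3/8 = -125/8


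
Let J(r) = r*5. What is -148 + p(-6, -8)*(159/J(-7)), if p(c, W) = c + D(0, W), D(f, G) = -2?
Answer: -3908/35 ≈ -111.66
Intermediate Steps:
J(r) = 5*r
p(c, W) = -2 + c (p(c, W) = c - 2 = -2 + c)
-148 + p(-6, -8)*(159/J(-7)) = -148 + (-2 - 6)*(159/((5*(-7)))) = -148 - 1272/(-35) = -148 - 1272*(-1)/35 = -148 - 8*(-159/35) = -148 + 1272/35 = -3908/35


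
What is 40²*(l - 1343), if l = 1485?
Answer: 227200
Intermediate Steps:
40²*(l - 1343) = 40²*(1485 - 1343) = 1600*142 = 227200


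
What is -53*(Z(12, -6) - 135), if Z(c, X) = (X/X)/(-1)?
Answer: 7208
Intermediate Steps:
Z(c, X) = -1 (Z(c, X) = 1*(-1) = -1)
-53*(Z(12, -6) - 135) = -53*(-1 - 135) = -53*(-136) = 7208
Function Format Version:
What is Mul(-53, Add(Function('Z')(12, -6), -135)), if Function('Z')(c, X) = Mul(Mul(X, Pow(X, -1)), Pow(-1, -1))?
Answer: 7208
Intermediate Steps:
Function('Z')(c, X) = -1 (Function('Z')(c, X) = Mul(1, -1) = -1)
Mul(-53, Add(Function('Z')(12, -6), -135)) = Mul(-53, Add(-1, -135)) = Mul(-53, -136) = 7208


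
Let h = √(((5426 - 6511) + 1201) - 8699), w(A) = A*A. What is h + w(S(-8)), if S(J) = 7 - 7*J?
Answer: 3969 + I*√8583 ≈ 3969.0 + 92.645*I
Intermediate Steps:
w(A) = A²
h = I*√8583 (h = √((-1085 + 1201) - 8699) = √(116 - 8699) = √(-8583) = I*√8583 ≈ 92.645*I)
h + w(S(-8)) = I*√8583 + (7 - 7*(-8))² = I*√8583 + (7 + 56)² = I*√8583 + 63² = I*√8583 + 3969 = 3969 + I*√8583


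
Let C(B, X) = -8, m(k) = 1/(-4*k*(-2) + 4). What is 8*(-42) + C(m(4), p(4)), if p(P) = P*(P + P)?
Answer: -344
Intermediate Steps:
p(P) = 2*P² (p(P) = P*(2*P) = 2*P²)
m(k) = 1/(4 + 8*k) (m(k) = 1/(8*k + 4) = 1/(4 + 8*k))
8*(-42) + C(m(4), p(4)) = 8*(-42) - 8 = -336 - 8 = -344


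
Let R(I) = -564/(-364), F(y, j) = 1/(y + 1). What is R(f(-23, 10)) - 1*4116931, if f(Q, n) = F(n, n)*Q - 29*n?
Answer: -374640580/91 ≈ -4.1169e+6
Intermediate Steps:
F(y, j) = 1/(1 + y)
f(Q, n) = -29*n + Q/(1 + n) (f(Q, n) = Q/(1 + n) - 29*n = -29*n + Q/(1 + n))
R(I) = 141/91 (R(I) = -564*(-1/364) = 141/91)
R(f(-23, 10)) - 1*4116931 = 141/91 - 1*4116931 = 141/91 - 4116931 = -374640580/91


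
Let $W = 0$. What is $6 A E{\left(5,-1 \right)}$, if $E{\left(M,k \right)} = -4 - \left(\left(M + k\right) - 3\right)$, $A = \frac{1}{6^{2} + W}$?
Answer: $- \frac{5}{6} \approx -0.83333$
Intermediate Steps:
$A = \frac{1}{36}$ ($A = \frac{1}{6^{2} + 0} = \frac{1}{36 + 0} = \frac{1}{36} \approx 0.027778$)
$E{\left(M,k \right)} = -1 - M - k$ ($E{\left(M,k \right)} = -4 - \left(-3 + M + k\right) = -1 - M - k$)
$6 A E{\left(5,-1 \right)} = 6 \cdot \frac{1}{36} \left(-1 - 5 - -1\right) = \frac{-1 - 5 + 1}{6} = \frac{1}{6} \left(-5\right) = - \frac{5}{6}$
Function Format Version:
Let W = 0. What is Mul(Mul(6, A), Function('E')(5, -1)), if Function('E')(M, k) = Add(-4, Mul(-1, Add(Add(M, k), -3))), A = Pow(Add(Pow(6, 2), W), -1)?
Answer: Rational(-5, 6) ≈ -0.83333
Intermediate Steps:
A = Rational(1, 36) (A = Pow(Add(Pow(6, 2), 0), -1) = Pow(Add(36, 0), -1) = Pow(36, -1) = Rational(1, 36) ≈ 0.027778)
Function('E')(M, k) = Add(-1, Mul(-1, M), Mul(-1, k)) (Function('E')(M, k) = Add(-4, Mul(-1, Add(-3, M, k))) = Add(-4, Add(3, Mul(-1, M), Mul(-1, k))) = Add(-1, Mul(-1, M), Mul(-1, k)))
Mul(Mul(6, A), Function('E')(5, -1)) = Mul(Mul(6, Rational(1, 36)), Add(-1, Mul(-1, 5), Mul(-1, -1))) = Mul(Rational(1, 6), Add(-1, -5, 1)) = Mul(Rational(1, 6), -5) = Rational(-5, 6)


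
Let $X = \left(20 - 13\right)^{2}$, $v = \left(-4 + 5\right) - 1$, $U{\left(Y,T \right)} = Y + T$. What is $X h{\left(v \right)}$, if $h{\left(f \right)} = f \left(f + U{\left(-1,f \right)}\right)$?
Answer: $0$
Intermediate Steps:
$U{\left(Y,T \right)} = T + Y$
$v = 0$ ($v = 1 - 1 = 0$)
$h{\left(f \right)} = f \left(-1 + 2 f\right)$ ($h{\left(f \right)} = f \left(f + \left(f - 1\right)\right) = f \left(f + \left(-1 + f\right)\right) = f \left(-1 + 2 f\right)$)
$X = 49$ ($X = \left(20 - 13\right)^{2} = 7^{2} = 49$)
$X h{\left(v \right)} = 49 \cdot 0 \left(-1 + 2 \cdot 0\right) = 49 \cdot 0 \left(-1 + 0\right) = 49 \cdot 0 \left(-1\right) = 49 \cdot 0 = 0$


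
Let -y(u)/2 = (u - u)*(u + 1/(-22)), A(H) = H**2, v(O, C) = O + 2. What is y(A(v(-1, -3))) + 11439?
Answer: 11439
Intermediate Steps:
v(O, C) = 2 + O
y(u) = 0 (y(u) = -2*(u - u)*(u + 1/(-22)) = -0*(u - 1/22) = -0*(-1/22 + u) = -2*0 = 0)
y(A(v(-1, -3))) + 11439 = 0 + 11439 = 11439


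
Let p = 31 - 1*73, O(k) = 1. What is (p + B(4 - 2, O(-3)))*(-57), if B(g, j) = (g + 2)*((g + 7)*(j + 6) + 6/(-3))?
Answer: -11514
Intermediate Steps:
B(g, j) = (-2 + (6 + j)*(7 + g))*(2 + g) (B(g, j) = (2 + g)*((7 + g)*(6 + j) + 6*(-⅓)) = (2 + g)*((6 + j)*(7 + g) - 2) = (2 + g)*(-2 + (6 + j)*(7 + g)) = (-2 + (6 + j)*(7 + g))*(2 + g))
p = -42 (p = 31 - 73 = -42)
(p + B(4 - 2, O(-3)))*(-57) = (-42 + (80 + 6*(4 - 2)² + 14*1 + 52*(4 - 2) + 1*(4 - 2)² + 9*(4 - 2)*1))*(-57) = (-42 + (80 + 6*2² + 14 + 52*2 + 1*2² + 9*2*1))*(-57) = (-42 + (80 + 6*4 + 14 + 104 + 1*4 + 18))*(-57) = (-42 + (80 + 24 + 14 + 104 + 4 + 18))*(-57) = (-42 + 244)*(-57) = 202*(-57) = -11514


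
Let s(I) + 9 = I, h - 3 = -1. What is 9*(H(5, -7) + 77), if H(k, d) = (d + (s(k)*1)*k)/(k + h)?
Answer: 4608/7 ≈ 658.29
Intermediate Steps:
h = 2 (h = 3 - 1 = 2)
s(I) = -9 + I
H(k, d) = (d + k*(-9 + k))/(2 + k) (H(k, d) = (d + ((-9 + k)*1)*k)/(k + 2) = (d + (-9 + k)*k)/(2 + k) = (d + k*(-9 + k))/(2 + k))
9*(H(5, -7) + 77) = 9*((-7 + 5*(-9 + 5))/(2 + 5) + 77) = 9*((-7 + 5*(-4))/7 + 77) = 9*((-7 - 20)/7 + 77) = 9*((1/7)*(-27) + 77) = 9*(-27/7 + 77) = 9*(512/7) = 4608/7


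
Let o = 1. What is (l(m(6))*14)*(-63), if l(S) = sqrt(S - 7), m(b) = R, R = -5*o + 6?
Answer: -882*I*sqrt(6) ≈ -2160.4*I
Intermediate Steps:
R = 1 (R = -5*1 + 6 = -5 + 6 = 1)
m(b) = 1
l(S) = sqrt(-7 + S)
(l(m(6))*14)*(-63) = (sqrt(-7 + 1)*14)*(-63) = (sqrt(-6)*14)*(-63) = ((I*sqrt(6))*14)*(-63) = (14*I*sqrt(6))*(-63) = -882*I*sqrt(6)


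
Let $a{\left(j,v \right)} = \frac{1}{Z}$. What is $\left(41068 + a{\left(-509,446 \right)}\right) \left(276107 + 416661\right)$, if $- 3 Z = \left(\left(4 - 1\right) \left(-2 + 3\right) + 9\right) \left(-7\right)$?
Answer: $\frac{199154346760}{7} \approx 2.8451 \cdot 10^{10}$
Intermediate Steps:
$Z = 28$ ($Z = - \frac{\left(\left(4 - 1\right) \left(-2 + 3\right) + 9\right) \left(-7\right)}{3} = - \frac{\left(3 \cdot 1 + 9\right) \left(-7\right)}{3} = - \frac{\left(3 + 9\right) \left(-7\right)}{3} = - \frac{12 \left(-7\right)}{3} = \left(- \frac{1}{3}\right) \left(-84\right) = 28$)
$a{\left(j,v \right)} = \frac{1}{28}$
$\left(41068 + a{\left(-509,446 \right)}\right) \left(276107 + 416661\right) = \left(41068 + \frac{1}{28}\right) \left(276107 + 416661\right) = \frac{1149905}{28} \cdot 692768 = \frac{199154346760}{7}$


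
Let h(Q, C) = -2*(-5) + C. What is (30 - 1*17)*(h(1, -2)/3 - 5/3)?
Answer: 13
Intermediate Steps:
h(Q, C) = 10 + C
(30 - 1*17)*(h(1, -2)/3 - 5/3) = (30 - 1*17)*((10 - 2)/3 - 5/3) = (30 - 17)*(8*(⅓) - 5*⅓) = 13*(8/3 - 5/3) = 13*1 = 13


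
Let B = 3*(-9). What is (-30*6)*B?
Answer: 4860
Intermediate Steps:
B = -27
(-30*6)*B = -30*6*(-27) = -180*(-27) = 4860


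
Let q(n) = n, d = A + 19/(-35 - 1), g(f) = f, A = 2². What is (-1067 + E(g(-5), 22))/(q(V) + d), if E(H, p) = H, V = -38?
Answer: 38592/1243 ≈ 31.047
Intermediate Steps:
A = 4
d = 125/36 (d = 4 + 19/(-35 - 1) = 4 + 19/(-36) = 4 + 19*(-1/36) = 4 - 19/36 = 125/36 ≈ 3.4722)
(-1067 + E(g(-5), 22))/(q(V) + d) = (-1067 - 5)/(-38 + 125/36) = -1072/(-1243/36) = -1072*(-36/1243) = 38592/1243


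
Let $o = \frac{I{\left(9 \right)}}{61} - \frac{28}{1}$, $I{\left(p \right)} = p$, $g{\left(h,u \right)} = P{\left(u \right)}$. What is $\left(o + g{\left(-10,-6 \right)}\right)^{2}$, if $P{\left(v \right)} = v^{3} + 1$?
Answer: $\frac{219454596}{3721} \approx 58977.0$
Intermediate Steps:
$P{\left(v \right)} = 1 + v^{3}$
$g{\left(h,u \right)} = 1 + u^{3}$
$o = - \frac{1699}{61}$ ($o = \frac{9}{61} - \frac{28}{1} = 9 \cdot \frac{1}{61} - 28 = \frac{9}{61} - 28 = - \frac{1699}{61} \approx -27.852$)
$\left(o + g{\left(-10,-6 \right)}\right)^{2} = \left(- \frac{1699}{61} + \left(1 + \left(-6\right)^{3}\right)\right)^{2} = \left(- \frac{1699}{61} + \left(1 - 216\right)\right)^{2} = \left(- \frac{1699}{61} - 215\right)^{2} = \left(- \frac{14814}{61}\right)^{2} = \frac{219454596}{3721}$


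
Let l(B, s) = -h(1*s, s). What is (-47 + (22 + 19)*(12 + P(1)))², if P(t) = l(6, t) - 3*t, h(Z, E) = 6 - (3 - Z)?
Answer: 24964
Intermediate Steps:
h(Z, E) = 3 + Z (h(Z, E) = 6 + (-3 + Z) = 3 + Z)
l(B, s) = -3 - s (l(B, s) = -(3 + 1*s) = -(3 + s) = -3 - s)
P(t) = -3 - 4*t (P(t) = (-3 - t) - 3*t = -3 - 4*t)
(-47 + (22 + 19)*(12 + P(1)))² = (-47 + (22 + 19)*(12 + (-3 - 4*1)))² = (-47 + 41*(12 + (-3 - 4)))² = (-47 + 41*(12 - 7))² = (-47 + 41*5)² = (-47 + 205)² = 158² = 24964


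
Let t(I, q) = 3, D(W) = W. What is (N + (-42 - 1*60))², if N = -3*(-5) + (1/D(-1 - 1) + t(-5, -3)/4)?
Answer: 120409/16 ≈ 7525.6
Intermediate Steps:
N = 61/4 (N = -3*(-5) + (1/(-1 - 1) + 3/4) = 15 + (1/(-2) + 3*(¼)) = 15 + (1*(-½) + ¾) = 15 + (-½ + ¾) = 15 + ¼ = 61/4 ≈ 15.250)
(N + (-42 - 1*60))² = (61/4 + (-42 - 1*60))² = (61/4 + (-42 - 60))² = (61/4 - 102)² = (-347/4)² = 120409/16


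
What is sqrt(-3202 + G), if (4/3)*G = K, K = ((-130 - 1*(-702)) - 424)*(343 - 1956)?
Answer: I*sqrt(182245) ≈ 426.9*I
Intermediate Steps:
K = -238724 (K = ((-130 + 702) - 424)*(-1613) = (572 - 424)*(-1613) = 148*(-1613) = -238724)
G = -179043 (G = (3/4)*(-238724) = -179043)
sqrt(-3202 + G) = sqrt(-3202 - 179043) = sqrt(-182245) = I*sqrt(182245)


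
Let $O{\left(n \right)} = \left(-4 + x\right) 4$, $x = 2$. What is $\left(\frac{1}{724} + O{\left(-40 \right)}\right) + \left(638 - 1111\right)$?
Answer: $- \frac{348243}{724} \approx -481.0$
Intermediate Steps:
$O{\left(n \right)} = -8$ ($O{\left(n \right)} = \left(-4 + 2\right) 4 = \left(-2\right) 4 = -8$)
$\left(\frac{1}{724} + O{\left(-40 \right)}\right) + \left(638 - 1111\right) = \left(\frac{1}{724} - 8\right) + \left(638 - 1111\right) = - \frac{5791}{724} - 473 = - \frac{348243}{724}$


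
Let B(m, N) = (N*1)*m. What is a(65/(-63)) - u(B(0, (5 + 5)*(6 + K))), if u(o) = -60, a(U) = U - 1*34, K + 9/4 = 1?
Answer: 1573/63 ≈ 24.968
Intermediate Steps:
K = -5/4 (K = -9/4 + 1 = -5/4 ≈ -1.2500)
B(m, N) = N*m
a(U) = -34 + U (a(U) = U - 34 = -34 + U)
a(65/(-63)) - u(B(0, (5 + 5)*(6 + K))) = (-34 + 65/(-63)) - 1*(-60) = (-34 + 65*(-1/63)) + 60 = (-34 - 65/63) + 60 = -2207/63 + 60 = 1573/63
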